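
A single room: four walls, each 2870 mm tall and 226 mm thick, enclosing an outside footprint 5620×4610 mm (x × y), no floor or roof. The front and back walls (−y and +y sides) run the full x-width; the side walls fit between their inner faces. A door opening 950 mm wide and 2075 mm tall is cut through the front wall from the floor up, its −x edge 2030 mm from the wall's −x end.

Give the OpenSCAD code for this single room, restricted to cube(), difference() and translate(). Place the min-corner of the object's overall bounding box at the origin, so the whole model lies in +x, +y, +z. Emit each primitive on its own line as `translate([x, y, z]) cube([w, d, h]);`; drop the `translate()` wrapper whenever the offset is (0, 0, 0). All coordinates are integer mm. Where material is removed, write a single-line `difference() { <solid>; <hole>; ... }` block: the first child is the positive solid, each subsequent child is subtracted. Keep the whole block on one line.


difference() { cube([5620, 226, 2870]); translate([2030, 0, 0]) cube([950, 226, 2075]); }
translate([0, 4384, 0]) cube([5620, 226, 2870]);
translate([0, 226, 0]) cube([226, 4158, 2870]);
translate([5394, 226, 0]) cube([226, 4158, 2870]);


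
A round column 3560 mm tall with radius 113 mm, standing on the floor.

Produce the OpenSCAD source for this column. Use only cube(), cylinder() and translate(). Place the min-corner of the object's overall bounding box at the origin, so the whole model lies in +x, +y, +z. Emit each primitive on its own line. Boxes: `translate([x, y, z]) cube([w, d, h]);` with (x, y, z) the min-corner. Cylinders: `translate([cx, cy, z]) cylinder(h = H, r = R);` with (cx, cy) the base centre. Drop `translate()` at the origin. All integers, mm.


translate([113, 113, 0]) cylinder(h = 3560, r = 113);


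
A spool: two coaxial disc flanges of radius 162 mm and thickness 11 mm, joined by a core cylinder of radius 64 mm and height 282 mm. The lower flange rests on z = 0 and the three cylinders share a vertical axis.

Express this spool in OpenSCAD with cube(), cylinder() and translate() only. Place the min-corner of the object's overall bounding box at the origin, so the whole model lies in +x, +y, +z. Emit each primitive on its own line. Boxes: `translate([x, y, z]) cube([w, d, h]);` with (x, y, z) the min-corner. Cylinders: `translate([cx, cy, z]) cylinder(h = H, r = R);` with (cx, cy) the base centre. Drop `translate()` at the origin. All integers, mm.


translate([162, 162, 0]) cylinder(h = 11, r = 162);
translate([162, 162, 11]) cylinder(h = 282, r = 64);
translate([162, 162, 293]) cylinder(h = 11, r = 162);


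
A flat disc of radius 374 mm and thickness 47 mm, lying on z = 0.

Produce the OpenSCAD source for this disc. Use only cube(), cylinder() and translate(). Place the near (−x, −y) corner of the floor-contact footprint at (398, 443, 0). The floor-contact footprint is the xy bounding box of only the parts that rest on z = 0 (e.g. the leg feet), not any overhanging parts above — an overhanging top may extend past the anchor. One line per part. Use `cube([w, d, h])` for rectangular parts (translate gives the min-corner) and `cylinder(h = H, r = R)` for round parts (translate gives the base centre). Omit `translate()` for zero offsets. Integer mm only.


translate([772, 817, 0]) cylinder(h = 47, r = 374);


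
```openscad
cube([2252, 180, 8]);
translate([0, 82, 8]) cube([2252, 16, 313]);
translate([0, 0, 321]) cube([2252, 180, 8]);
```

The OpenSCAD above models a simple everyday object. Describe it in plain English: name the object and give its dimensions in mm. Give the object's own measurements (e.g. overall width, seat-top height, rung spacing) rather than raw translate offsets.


An I-beam lying along x, 2252 mm long. Overall section height 329 mm. Two flanges 180 mm wide (y) and 8 mm thick, one on the floor and one at the top; a web 16 mm thick runs between them, centred on the flange width.


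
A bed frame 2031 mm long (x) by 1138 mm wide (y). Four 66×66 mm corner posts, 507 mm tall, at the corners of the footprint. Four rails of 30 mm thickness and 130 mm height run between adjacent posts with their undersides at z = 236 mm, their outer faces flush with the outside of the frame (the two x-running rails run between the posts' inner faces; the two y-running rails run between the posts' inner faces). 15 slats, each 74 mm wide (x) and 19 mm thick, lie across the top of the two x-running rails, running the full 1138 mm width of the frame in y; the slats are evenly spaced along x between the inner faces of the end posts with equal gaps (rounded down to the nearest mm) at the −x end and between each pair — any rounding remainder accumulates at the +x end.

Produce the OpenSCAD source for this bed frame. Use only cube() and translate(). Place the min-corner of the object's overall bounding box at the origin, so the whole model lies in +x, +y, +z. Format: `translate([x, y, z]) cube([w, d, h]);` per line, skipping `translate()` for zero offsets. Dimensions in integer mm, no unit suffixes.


cube([66, 66, 507]);
translate([0, 1072, 0]) cube([66, 66, 507]);
translate([1965, 0, 0]) cube([66, 66, 507]);
translate([1965, 1072, 0]) cube([66, 66, 507]);
translate([66, 0, 236]) cube([1899, 30, 130]);
translate([66, 1108, 236]) cube([1899, 30, 130]);
translate([0, 66, 236]) cube([30, 1006, 130]);
translate([2001, 66, 236]) cube([30, 1006, 130]);
translate([115, 0, 366]) cube([74, 1138, 19]);
translate([238, 0, 366]) cube([74, 1138, 19]);
translate([361, 0, 366]) cube([74, 1138, 19]);
translate([484, 0, 366]) cube([74, 1138, 19]);
translate([607, 0, 366]) cube([74, 1138, 19]);
translate([730, 0, 366]) cube([74, 1138, 19]);
translate([853, 0, 366]) cube([74, 1138, 19]);
translate([976, 0, 366]) cube([74, 1138, 19]);
translate([1099, 0, 366]) cube([74, 1138, 19]);
translate([1222, 0, 366]) cube([74, 1138, 19]);
translate([1345, 0, 366]) cube([74, 1138, 19]);
translate([1468, 0, 366]) cube([74, 1138, 19]);
translate([1591, 0, 366]) cube([74, 1138, 19]);
translate([1714, 0, 366]) cube([74, 1138, 19]);
translate([1837, 0, 366]) cube([74, 1138, 19]);


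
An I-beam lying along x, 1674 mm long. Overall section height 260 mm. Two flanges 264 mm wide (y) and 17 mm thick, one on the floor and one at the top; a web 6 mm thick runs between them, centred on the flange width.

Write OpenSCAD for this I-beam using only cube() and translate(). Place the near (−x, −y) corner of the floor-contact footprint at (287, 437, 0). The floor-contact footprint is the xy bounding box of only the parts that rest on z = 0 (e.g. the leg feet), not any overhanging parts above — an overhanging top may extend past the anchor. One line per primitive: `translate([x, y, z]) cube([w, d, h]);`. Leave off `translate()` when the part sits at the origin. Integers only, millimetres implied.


translate([287, 437, 0]) cube([1674, 264, 17]);
translate([287, 566, 17]) cube([1674, 6, 226]);
translate([287, 437, 243]) cube([1674, 264, 17]);


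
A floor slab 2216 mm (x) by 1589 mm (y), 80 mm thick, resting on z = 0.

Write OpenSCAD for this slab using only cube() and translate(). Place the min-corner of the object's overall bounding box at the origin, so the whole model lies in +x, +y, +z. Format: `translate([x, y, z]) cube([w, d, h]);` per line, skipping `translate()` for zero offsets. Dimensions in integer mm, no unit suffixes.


cube([2216, 1589, 80]);


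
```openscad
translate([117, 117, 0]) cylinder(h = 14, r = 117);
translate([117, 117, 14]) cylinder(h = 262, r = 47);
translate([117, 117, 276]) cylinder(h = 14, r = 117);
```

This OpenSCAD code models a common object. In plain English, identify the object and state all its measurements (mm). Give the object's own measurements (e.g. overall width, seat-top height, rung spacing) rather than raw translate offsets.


A spool: two coaxial disc flanges of radius 117 mm and thickness 14 mm, joined by a core cylinder of radius 47 mm and height 262 mm. The lower flange rests on z = 0 and the three cylinders share a vertical axis.


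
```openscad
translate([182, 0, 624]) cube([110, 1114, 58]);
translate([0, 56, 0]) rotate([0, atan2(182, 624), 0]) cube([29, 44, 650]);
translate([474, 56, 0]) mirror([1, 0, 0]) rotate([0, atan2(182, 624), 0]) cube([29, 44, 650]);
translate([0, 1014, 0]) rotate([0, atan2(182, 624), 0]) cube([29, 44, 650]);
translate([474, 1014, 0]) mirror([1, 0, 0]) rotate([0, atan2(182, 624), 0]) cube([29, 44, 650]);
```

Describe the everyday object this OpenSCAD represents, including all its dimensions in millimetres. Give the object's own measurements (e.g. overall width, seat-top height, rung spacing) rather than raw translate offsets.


A sawhorse. A 110×1114×58 mm beam (x, y, z) sits on two A-frame leg pairs. Each pair is two raked legs of 29×44 mm section (44 mm along y) splaying symmetrically in x. Each leg rises 624 mm vertically over 182 mm of horizontal reach and is 650 mm long along its own axis. Every leg's outer bottom edge rests on the floor and its outer top edge meets a bottom edge of the beam — the left legs (tilting toward +x) meet the beam's −x bottom edge, the right legs (their mirror images, tilting toward −x) meet its +x bottom edge — so the leg tops tuck under the beam, the beam's underside is 624 mm above the floor, and the feet are 474 mm apart outside-to-outside with the beam centred between them. The two leg pairs are set in 56 mm from either end of the beam.


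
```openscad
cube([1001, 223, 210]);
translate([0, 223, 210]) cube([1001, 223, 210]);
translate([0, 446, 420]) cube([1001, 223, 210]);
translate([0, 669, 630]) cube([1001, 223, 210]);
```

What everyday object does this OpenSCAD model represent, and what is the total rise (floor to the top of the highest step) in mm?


A staircase. The total rise is 840 mm.

4 identical blocks, each offset up and back from the previous — a staircase. Each step is 210 mm tall and there are 4 of them, so the total rise is 4 × 210 = 840 mm.


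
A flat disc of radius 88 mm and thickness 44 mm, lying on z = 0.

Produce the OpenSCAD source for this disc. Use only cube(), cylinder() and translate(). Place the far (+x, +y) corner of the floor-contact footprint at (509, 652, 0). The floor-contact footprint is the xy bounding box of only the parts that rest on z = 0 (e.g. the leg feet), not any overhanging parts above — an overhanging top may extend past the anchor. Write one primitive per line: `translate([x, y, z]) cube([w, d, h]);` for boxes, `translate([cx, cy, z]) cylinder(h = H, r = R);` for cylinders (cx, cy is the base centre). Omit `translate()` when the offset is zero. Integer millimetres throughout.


translate([421, 564, 0]) cylinder(h = 44, r = 88);


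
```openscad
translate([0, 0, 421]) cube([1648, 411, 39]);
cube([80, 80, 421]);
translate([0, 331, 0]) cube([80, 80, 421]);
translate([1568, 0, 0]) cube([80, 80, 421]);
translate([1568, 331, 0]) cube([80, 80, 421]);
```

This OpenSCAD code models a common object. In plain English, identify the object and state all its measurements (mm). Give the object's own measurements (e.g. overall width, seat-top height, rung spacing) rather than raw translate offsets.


A long wooden bench with a 1648 mm (x) × 411 mm (y) seat, 39 mm thick, its top surface 460 mm above the floor. Four 80 mm square legs at the seat corners, flush with the edges, run from z = 0 to the seat underside.


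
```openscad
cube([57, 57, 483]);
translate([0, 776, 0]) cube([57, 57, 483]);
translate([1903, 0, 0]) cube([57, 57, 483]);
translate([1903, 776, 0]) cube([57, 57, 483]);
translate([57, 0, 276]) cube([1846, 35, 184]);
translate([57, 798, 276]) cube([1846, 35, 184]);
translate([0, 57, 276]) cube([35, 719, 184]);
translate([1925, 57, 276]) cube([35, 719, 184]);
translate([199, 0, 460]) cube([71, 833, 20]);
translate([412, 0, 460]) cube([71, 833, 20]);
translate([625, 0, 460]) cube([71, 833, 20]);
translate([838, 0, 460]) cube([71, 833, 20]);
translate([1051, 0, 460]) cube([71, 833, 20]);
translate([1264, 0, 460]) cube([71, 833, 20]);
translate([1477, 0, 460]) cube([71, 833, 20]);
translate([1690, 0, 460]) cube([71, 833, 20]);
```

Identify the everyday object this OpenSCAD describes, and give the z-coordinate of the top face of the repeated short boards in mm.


A bed frame. The slat-top height is 480 mm.

Four posts, four rails, and a row of slats — a bed frame. Slats sit on the rails at z = 276 + 184 = 460; with slat thickness 20, the top is 480 mm.


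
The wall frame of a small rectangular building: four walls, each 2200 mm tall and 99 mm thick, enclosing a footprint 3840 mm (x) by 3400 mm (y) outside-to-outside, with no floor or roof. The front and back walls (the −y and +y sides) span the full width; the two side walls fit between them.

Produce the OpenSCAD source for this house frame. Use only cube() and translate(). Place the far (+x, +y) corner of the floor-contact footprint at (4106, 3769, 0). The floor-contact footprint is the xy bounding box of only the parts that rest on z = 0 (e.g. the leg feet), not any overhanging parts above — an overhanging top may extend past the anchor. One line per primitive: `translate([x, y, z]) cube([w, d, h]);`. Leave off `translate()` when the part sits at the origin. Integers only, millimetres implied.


translate([266, 369, 0]) cube([3840, 99, 2200]);
translate([266, 3670, 0]) cube([3840, 99, 2200]);
translate([266, 468, 0]) cube([99, 3202, 2200]);
translate([4007, 468, 0]) cube([99, 3202, 2200]);


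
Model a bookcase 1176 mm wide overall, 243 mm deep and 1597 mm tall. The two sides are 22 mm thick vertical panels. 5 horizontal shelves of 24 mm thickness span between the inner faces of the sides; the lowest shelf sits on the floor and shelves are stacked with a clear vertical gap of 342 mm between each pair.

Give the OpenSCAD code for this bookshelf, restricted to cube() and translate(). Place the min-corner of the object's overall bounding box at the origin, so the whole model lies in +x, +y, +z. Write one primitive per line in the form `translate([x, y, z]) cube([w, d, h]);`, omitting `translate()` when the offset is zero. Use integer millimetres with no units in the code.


cube([22, 243, 1597]);
translate([1154, 0, 0]) cube([22, 243, 1597]);
translate([22, 0, 0]) cube([1132, 243, 24]);
translate([22, 0, 366]) cube([1132, 243, 24]);
translate([22, 0, 732]) cube([1132, 243, 24]);
translate([22, 0, 1098]) cube([1132, 243, 24]);
translate([22, 0, 1464]) cube([1132, 243, 24]);


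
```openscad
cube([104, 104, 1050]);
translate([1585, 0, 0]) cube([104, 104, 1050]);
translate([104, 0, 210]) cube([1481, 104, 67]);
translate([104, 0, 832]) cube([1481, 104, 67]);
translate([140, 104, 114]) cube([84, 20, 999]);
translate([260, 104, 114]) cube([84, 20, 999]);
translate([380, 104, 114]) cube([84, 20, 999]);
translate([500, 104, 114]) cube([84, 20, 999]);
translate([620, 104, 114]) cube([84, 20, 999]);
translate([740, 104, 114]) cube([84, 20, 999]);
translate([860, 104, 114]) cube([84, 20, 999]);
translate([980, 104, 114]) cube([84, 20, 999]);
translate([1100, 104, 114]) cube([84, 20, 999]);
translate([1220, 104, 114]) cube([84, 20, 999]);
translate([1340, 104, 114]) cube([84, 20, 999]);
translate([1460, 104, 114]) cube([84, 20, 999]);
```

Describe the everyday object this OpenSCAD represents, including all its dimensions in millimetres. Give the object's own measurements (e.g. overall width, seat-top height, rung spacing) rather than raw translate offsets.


A fence section. Two 104×104 mm posts, 1050 mm tall, stand on the floor with a clear span of 1481 mm between their inner faces. Two horizontal rails of 104×67 mm section span the gap between the posts with their undersides at z = 210 mm and z = 832 mm, flush with the posts' −y face. 12 pickets, each 84 mm wide, 20 mm thick and 999 mm tall, are fixed to the +y face of the rails with their bottoms at z = 114 mm, spaced across the span with a 36 mm gap after the −x post and between neighbouring pickets, with 41 mm left before the +x post.


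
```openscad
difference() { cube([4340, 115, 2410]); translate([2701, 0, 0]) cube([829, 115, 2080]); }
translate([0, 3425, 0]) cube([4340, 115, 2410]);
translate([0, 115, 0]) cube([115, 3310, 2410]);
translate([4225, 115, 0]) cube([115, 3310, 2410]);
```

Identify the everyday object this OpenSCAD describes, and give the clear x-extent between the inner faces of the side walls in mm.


A single room. The interior width is 4110 mm.

Four walls enclosing a rectangle with a door in the front wall — a room. Outside width 4340 minus two 115 mm walls gives 4110 mm.


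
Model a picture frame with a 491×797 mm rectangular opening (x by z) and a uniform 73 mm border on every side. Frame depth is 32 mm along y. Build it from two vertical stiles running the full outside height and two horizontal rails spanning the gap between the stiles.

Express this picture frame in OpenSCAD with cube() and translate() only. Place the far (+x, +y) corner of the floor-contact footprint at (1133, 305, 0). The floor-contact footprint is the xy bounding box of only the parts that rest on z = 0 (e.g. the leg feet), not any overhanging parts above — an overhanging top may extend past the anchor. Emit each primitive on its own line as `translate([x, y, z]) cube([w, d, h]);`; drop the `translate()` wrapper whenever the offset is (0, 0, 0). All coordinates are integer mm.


translate([496, 273, 0]) cube([73, 32, 943]);
translate([1060, 273, 0]) cube([73, 32, 943]);
translate([569, 273, 0]) cube([491, 32, 73]);
translate([569, 273, 870]) cube([491, 32, 73]);


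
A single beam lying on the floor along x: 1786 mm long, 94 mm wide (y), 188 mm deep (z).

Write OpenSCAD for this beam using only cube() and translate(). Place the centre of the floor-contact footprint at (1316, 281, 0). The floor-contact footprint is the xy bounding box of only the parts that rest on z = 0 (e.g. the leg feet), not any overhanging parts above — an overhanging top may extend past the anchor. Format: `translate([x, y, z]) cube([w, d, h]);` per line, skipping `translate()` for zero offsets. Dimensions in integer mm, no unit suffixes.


translate([423, 234, 0]) cube([1786, 94, 188]);


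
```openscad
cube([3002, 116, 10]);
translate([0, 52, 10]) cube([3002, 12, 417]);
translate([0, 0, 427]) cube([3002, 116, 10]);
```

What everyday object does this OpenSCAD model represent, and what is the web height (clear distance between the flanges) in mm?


An I-beam. The web height is 417 mm.

Two wide flanges with a thin centred web — an I-beam. Overall 437 mm minus two 10 mm flanges gives a web of 437 − 2·10 = 417 mm.


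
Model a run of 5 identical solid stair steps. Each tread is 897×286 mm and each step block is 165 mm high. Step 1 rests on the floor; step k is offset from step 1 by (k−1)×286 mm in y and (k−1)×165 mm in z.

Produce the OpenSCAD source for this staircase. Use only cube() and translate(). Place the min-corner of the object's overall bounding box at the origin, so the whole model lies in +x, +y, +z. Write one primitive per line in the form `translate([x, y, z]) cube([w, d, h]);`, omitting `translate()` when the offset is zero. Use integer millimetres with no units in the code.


cube([897, 286, 165]);
translate([0, 286, 165]) cube([897, 286, 165]);
translate([0, 572, 330]) cube([897, 286, 165]);
translate([0, 858, 495]) cube([897, 286, 165]);
translate([0, 1144, 660]) cube([897, 286, 165]);


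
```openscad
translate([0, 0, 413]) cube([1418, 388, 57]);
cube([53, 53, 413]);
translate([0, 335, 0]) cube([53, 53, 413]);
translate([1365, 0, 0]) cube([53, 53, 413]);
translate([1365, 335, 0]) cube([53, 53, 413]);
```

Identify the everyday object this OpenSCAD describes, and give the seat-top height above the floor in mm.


A bench. The seat-top height is 470 mm.

A long slab on four corner posts — a bench. The slab sits at z = 413 with thickness 57, so the top is 413 + 57 = 470 mm.


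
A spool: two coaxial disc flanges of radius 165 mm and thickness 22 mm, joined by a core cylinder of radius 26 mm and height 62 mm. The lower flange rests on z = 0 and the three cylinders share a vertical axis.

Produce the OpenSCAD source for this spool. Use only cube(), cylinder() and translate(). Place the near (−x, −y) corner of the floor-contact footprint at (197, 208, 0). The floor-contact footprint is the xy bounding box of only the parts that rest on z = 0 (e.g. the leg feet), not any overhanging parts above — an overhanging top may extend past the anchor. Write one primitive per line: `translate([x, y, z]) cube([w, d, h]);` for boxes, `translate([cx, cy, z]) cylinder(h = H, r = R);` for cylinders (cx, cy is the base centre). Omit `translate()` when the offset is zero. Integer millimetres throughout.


translate([362, 373, 0]) cylinder(h = 22, r = 165);
translate([362, 373, 22]) cylinder(h = 62, r = 26);
translate([362, 373, 84]) cylinder(h = 22, r = 165);


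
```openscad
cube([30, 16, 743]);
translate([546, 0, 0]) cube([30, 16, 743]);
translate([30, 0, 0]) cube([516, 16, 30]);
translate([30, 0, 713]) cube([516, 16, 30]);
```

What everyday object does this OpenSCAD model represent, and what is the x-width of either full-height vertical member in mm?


A picture frame. The border width is 30 mm.

Four thin pieces enclosing a rectangular opening — a picture frame. The two full-height stiles are 743 mm tall; the top rail sits at z = 713 and is 30 mm tall, so the border above the opening is 743 − 713 = 30 mm, matching the stile x-width.


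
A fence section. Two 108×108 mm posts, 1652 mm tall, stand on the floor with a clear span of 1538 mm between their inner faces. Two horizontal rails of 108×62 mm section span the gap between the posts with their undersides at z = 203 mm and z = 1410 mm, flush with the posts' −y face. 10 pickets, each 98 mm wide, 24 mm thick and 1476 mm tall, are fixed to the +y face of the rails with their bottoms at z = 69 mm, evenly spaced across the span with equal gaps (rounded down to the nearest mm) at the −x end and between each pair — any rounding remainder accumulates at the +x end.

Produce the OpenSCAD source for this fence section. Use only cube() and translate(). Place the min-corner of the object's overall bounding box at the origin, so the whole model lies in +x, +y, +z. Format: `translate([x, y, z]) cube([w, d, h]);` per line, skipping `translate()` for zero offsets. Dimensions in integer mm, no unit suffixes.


cube([108, 108, 1652]);
translate([1646, 0, 0]) cube([108, 108, 1652]);
translate([108, 0, 203]) cube([1538, 108, 62]);
translate([108, 0, 1410]) cube([1538, 108, 62]);
translate([158, 108, 69]) cube([98, 24, 1476]);
translate([306, 108, 69]) cube([98, 24, 1476]);
translate([454, 108, 69]) cube([98, 24, 1476]);
translate([602, 108, 69]) cube([98, 24, 1476]);
translate([750, 108, 69]) cube([98, 24, 1476]);
translate([898, 108, 69]) cube([98, 24, 1476]);
translate([1046, 108, 69]) cube([98, 24, 1476]);
translate([1194, 108, 69]) cube([98, 24, 1476]);
translate([1342, 108, 69]) cube([98, 24, 1476]);
translate([1490, 108, 69]) cube([98, 24, 1476]);


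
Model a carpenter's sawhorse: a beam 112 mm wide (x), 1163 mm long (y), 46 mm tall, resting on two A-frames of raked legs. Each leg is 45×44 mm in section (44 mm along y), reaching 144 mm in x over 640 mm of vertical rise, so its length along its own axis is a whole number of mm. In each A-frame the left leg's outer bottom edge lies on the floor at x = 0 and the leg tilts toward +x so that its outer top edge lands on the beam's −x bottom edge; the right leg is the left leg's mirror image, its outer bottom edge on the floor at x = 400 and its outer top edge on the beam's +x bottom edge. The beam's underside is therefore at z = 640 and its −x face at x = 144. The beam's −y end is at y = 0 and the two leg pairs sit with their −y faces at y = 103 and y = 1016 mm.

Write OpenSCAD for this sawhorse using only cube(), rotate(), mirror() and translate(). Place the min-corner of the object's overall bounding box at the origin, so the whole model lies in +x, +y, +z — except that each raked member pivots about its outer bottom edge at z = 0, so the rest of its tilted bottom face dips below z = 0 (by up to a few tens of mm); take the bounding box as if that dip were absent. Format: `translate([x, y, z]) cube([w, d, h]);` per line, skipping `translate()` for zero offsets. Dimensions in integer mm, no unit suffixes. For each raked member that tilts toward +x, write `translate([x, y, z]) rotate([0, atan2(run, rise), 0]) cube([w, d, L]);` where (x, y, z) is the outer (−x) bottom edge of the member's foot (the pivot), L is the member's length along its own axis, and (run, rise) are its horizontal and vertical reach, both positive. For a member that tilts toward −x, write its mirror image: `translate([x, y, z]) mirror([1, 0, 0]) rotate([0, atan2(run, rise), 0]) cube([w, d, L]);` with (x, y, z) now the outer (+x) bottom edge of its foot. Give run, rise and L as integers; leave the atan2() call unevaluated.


// leg length = √(144² + 640²) = 656
// right-leg outer foot x = 2·144 + 112 = 400
// beam min-corner = (144, 0, 640)
translate([144, 0, 640]) cube([112, 1163, 46]);
translate([0, 103, 0]) rotate([0, atan2(144, 640), 0]) cube([45, 44, 656]);
translate([400, 103, 0]) mirror([1, 0, 0]) rotate([0, atan2(144, 640), 0]) cube([45, 44, 656]);
translate([0, 1016, 0]) rotate([0, atan2(144, 640), 0]) cube([45, 44, 656]);
translate([400, 1016, 0]) mirror([1, 0, 0]) rotate([0, atan2(144, 640), 0]) cube([45, 44, 656]);


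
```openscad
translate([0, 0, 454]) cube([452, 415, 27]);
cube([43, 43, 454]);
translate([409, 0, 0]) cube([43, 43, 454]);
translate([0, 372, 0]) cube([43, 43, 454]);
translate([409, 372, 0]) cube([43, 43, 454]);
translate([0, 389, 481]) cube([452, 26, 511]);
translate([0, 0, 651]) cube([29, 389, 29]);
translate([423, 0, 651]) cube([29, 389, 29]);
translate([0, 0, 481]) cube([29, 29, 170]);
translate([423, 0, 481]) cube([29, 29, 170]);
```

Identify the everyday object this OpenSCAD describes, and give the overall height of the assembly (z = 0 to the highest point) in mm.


A chair. The overall height is 992 mm.

A slab on four corner posts with a tall panel at the back — a chair. The seat slab sits at z = 454 with thickness 27, and the 511 mm backrest starts at the seat top, so the overall height is 454 + 27 + 511 = 992 mm.


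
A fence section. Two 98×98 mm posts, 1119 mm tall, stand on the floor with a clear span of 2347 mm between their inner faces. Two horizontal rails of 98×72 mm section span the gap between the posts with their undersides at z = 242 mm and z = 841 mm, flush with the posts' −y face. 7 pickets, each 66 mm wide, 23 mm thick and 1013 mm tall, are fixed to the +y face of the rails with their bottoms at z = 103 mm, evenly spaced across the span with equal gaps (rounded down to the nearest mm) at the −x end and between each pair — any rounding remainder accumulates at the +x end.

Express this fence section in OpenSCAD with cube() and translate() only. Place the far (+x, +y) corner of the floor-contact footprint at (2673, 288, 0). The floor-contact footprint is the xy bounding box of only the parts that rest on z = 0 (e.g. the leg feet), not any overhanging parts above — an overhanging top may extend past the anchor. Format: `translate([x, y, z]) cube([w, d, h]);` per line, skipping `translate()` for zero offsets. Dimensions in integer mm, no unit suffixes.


translate([130, 190, 0]) cube([98, 98, 1119]);
translate([2575, 190, 0]) cube([98, 98, 1119]);
translate([228, 190, 242]) cube([2347, 98, 72]);
translate([228, 190, 841]) cube([2347, 98, 72]);
translate([463, 288, 103]) cube([66, 23, 1013]);
translate([764, 288, 103]) cube([66, 23, 1013]);
translate([1065, 288, 103]) cube([66, 23, 1013]);
translate([1366, 288, 103]) cube([66, 23, 1013]);
translate([1667, 288, 103]) cube([66, 23, 1013]);
translate([1968, 288, 103]) cube([66, 23, 1013]);
translate([2269, 288, 103]) cube([66, 23, 1013]);


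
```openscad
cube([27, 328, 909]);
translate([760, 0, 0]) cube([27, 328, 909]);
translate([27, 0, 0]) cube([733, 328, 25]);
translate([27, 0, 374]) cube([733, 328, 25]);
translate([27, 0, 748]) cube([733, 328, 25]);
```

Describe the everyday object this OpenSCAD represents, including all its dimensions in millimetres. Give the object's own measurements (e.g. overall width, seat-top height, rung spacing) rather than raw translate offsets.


An open bookshelf. Two side panels, each 27 mm thick, 328 mm deep and 909 mm tall, stand 787 mm apart (outside-to-outside). Between them sit 3 shelves, each 25 mm thick and 328 mm deep, spanning the full gap between the sides. The bottom shelf rests on the floor (its underside at z = 0) and the clear gap between one shelf's top and the next shelf's underside is 349 mm.


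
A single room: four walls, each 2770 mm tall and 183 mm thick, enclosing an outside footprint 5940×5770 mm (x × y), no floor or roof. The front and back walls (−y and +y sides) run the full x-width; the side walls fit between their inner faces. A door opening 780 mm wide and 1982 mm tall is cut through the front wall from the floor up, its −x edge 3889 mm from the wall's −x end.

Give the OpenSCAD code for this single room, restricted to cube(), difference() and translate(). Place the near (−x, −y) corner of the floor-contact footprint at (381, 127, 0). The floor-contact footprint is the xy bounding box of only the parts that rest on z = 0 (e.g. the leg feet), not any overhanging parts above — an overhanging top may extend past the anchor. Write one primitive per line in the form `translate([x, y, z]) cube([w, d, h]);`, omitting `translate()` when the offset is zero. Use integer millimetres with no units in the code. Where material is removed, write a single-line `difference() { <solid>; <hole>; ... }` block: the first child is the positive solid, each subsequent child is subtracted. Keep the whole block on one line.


difference() { translate([381, 127, 0]) cube([5940, 183, 2770]); translate([4270, 127, 0]) cube([780, 183, 1982]); }
translate([381, 5714, 0]) cube([5940, 183, 2770]);
translate([381, 310, 0]) cube([183, 5404, 2770]);
translate([6138, 310, 0]) cube([183, 5404, 2770]);


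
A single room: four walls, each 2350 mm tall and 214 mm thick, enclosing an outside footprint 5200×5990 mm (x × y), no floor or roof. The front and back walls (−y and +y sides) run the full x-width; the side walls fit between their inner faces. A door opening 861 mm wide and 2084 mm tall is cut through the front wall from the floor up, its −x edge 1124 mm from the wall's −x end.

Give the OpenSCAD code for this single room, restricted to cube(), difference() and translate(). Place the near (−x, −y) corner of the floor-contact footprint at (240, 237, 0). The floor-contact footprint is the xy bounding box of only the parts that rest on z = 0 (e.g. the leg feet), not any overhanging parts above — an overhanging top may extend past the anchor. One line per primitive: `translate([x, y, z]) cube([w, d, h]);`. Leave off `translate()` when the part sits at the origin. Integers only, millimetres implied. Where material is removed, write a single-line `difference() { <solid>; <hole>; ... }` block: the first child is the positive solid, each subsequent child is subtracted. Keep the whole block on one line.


difference() { translate([240, 237, 0]) cube([5200, 214, 2350]); translate([1364, 237, 0]) cube([861, 214, 2084]); }
translate([240, 6013, 0]) cube([5200, 214, 2350]);
translate([240, 451, 0]) cube([214, 5562, 2350]);
translate([5226, 451, 0]) cube([214, 5562, 2350]);


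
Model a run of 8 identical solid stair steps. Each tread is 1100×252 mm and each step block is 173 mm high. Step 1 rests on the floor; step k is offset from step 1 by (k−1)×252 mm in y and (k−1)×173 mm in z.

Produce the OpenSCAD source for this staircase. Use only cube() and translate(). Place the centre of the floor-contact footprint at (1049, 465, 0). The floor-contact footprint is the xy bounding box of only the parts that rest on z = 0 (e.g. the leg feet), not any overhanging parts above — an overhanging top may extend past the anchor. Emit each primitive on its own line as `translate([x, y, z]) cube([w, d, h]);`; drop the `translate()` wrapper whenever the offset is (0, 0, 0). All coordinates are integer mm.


translate([499, 339, 0]) cube([1100, 252, 173]);
translate([499, 591, 173]) cube([1100, 252, 173]);
translate([499, 843, 346]) cube([1100, 252, 173]);
translate([499, 1095, 519]) cube([1100, 252, 173]);
translate([499, 1347, 692]) cube([1100, 252, 173]);
translate([499, 1599, 865]) cube([1100, 252, 173]);
translate([499, 1851, 1038]) cube([1100, 252, 173]);
translate([499, 2103, 1211]) cube([1100, 252, 173]);


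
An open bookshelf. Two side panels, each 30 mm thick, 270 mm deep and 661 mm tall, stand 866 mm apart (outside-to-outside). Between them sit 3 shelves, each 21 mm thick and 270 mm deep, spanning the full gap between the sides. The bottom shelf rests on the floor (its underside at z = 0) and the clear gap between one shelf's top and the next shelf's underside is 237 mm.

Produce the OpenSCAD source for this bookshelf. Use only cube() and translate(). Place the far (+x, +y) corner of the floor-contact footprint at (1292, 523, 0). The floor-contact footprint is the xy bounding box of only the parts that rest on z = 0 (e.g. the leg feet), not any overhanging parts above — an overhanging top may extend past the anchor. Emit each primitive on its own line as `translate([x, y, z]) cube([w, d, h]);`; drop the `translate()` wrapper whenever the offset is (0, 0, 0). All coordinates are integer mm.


translate([426, 253, 0]) cube([30, 270, 661]);
translate([1262, 253, 0]) cube([30, 270, 661]);
translate([456, 253, 0]) cube([806, 270, 21]);
translate([456, 253, 258]) cube([806, 270, 21]);
translate([456, 253, 516]) cube([806, 270, 21]);


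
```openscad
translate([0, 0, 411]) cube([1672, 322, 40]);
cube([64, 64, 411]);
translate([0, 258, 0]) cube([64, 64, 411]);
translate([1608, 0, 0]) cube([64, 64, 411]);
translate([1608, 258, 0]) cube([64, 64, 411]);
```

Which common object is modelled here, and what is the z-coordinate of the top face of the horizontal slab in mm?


A bench. The seat-top height is 451 mm.

A long slab on four corner posts — a bench. The slab sits at z = 411 with thickness 40, so the top is 411 + 40 = 451 mm.


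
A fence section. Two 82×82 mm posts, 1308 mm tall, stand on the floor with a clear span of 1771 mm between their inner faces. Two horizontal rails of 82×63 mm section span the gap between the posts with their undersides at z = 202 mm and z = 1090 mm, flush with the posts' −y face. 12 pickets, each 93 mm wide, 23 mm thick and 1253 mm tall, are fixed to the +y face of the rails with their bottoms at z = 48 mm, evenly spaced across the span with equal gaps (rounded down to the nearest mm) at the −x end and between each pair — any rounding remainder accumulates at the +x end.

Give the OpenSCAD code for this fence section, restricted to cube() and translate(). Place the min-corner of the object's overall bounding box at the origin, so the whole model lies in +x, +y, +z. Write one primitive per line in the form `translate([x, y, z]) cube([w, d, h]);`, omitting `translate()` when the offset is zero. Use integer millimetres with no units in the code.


cube([82, 82, 1308]);
translate([1853, 0, 0]) cube([82, 82, 1308]);
translate([82, 0, 202]) cube([1771, 82, 63]);
translate([82, 0, 1090]) cube([1771, 82, 63]);
translate([132, 82, 48]) cube([93, 23, 1253]);
translate([275, 82, 48]) cube([93, 23, 1253]);
translate([418, 82, 48]) cube([93, 23, 1253]);
translate([561, 82, 48]) cube([93, 23, 1253]);
translate([704, 82, 48]) cube([93, 23, 1253]);
translate([847, 82, 48]) cube([93, 23, 1253]);
translate([990, 82, 48]) cube([93, 23, 1253]);
translate([1133, 82, 48]) cube([93, 23, 1253]);
translate([1276, 82, 48]) cube([93, 23, 1253]);
translate([1419, 82, 48]) cube([93, 23, 1253]);
translate([1562, 82, 48]) cube([93, 23, 1253]);
translate([1705, 82, 48]) cube([93, 23, 1253]);


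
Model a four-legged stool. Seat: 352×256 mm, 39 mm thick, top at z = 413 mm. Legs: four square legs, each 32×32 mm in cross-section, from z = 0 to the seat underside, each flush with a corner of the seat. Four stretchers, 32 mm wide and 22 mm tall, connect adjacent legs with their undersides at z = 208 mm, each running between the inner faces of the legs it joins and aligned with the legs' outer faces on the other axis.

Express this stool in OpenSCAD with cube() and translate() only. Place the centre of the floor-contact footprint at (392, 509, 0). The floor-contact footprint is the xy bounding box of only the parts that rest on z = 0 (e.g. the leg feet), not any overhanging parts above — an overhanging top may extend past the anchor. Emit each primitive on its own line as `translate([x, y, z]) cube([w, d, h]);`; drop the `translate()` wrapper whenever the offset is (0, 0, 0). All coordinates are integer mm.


// leg_h = 413 - 39 = 374
// stretcher span = 352 - 2*32 = 288
translate([216, 381, 374]) cube([352, 256, 39]);
translate([216, 381, 0]) cube([32, 32, 374]);
translate([536, 381, 0]) cube([32, 32, 374]);
translate([216, 605, 0]) cube([32, 32, 374]);
translate([536, 605, 0]) cube([32, 32, 374]);
translate([248, 381, 208]) cube([288, 32, 22]);
translate([248, 605, 208]) cube([288, 32, 22]);
translate([216, 413, 208]) cube([32, 192, 22]);
translate([536, 413, 208]) cube([32, 192, 22]);


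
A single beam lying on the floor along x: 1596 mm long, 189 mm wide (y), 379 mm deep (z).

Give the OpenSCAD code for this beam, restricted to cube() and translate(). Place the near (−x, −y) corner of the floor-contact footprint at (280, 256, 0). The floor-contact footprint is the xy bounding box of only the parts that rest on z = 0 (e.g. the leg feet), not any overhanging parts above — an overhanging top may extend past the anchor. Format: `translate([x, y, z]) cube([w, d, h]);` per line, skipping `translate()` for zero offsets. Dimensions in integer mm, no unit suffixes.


translate([280, 256, 0]) cube([1596, 189, 379]);


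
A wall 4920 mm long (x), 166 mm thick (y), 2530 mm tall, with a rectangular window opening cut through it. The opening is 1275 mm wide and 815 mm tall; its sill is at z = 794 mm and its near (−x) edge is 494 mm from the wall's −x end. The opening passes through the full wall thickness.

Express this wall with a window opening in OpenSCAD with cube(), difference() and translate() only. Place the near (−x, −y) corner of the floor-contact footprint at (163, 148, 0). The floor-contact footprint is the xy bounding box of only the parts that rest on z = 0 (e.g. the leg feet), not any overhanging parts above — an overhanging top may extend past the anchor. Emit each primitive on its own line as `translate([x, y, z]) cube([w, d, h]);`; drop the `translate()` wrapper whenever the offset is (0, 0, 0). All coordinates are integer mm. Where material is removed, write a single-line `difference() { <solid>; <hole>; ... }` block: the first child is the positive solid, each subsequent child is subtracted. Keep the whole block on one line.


difference() { translate([163, 148, 0]) cube([4920, 166, 2530]); translate([657, 148, 794]) cube([1275, 166, 815]); }


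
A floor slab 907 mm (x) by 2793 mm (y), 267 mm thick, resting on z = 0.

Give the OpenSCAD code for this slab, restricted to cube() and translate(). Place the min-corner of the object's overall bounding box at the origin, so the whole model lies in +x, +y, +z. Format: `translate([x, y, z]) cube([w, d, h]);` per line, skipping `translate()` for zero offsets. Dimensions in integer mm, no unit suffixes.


cube([907, 2793, 267]);


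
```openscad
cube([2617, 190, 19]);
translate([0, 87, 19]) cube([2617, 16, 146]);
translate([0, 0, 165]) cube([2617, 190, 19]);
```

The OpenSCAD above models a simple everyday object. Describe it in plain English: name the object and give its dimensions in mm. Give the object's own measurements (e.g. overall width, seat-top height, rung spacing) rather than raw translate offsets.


An I-beam lying along x, 2617 mm long. Overall section height 184 mm. Two flanges 190 mm wide (y) and 19 mm thick, one on the floor and one at the top; a web 16 mm thick runs between them, centred on the flange width.
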